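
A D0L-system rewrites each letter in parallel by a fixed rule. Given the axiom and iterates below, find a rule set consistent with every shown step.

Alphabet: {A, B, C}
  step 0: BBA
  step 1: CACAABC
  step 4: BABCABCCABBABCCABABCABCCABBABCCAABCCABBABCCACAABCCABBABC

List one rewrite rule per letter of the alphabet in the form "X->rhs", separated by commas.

A->ABC, B->CA, C->B

  step 0 ⇒ step 1: BBA ⇒ CA·CA·ABC
    A ↦ ABC
    B ↦ CA
    C ↦ B  (constrained at step 1)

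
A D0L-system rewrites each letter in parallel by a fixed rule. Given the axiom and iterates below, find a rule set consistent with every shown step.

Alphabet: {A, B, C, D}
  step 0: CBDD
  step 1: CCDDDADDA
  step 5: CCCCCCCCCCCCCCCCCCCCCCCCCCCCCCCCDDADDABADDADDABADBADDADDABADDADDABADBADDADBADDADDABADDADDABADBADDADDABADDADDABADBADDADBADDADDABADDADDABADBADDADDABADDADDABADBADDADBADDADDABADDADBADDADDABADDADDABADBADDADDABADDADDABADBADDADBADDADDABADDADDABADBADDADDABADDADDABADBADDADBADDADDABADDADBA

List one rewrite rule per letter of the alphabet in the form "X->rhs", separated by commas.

  step 0 ⇒ step 1: CBDD ⇒ CC·D·DDA·DDA
    B ↦ D
    C ↦ CC
    D ↦ DDA
    A ↦ BA  (constrained at step 1)

A->BA, B->D, C->CC, D->DDA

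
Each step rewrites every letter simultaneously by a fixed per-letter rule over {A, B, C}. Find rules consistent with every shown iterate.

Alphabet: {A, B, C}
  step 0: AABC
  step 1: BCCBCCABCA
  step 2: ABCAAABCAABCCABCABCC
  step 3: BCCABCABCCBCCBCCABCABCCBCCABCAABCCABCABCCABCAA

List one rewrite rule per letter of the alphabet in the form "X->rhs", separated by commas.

A->BCC, B->ABC, C->A

  step 2 ⇒ step 3: ABCAAABCAABCCABCABCC ⇒ BCC·ABC·A·BCC·BCC·BCC·ABC·A·BCC·BCC·ABC·A·A·BCC·ABC·A·BCC·ABC·A·A
    A ↦ BCC
    B ↦ ABC
    C ↦ A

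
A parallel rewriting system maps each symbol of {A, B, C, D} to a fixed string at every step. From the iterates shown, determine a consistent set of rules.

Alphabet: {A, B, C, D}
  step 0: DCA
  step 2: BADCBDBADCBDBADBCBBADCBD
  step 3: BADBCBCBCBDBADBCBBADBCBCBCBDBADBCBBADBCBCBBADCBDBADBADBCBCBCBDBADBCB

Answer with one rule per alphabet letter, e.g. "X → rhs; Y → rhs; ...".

  step 2 ⇒ step 3: BADCBDBADCBDBADBCBBADCBD ⇒ BAD·BC·BCB·CBD·BAD·BCB·BAD·BC·BCB·CBD·BAD·BCB·BAD·BC·BCB·BAD·CBD·BAD·BAD·BC·BCB·CBD·BAD·BCB
    A ↦ BC
    B ↦ BAD
    C ↦ CBD
    D ↦ BCB

A->BC, B->BAD, C->CBD, D->BCB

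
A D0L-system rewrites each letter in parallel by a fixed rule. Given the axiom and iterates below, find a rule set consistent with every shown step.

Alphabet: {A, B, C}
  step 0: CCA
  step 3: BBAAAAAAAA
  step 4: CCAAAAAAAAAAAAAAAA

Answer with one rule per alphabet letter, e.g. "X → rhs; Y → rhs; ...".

A->AA, B->C, C->B

  step 3 ⇒ step 4: BBAAAAAAAA ⇒ C·C·AA·AA·AA·AA·AA·AA·AA·AA
    A ↦ AA
    B ↦ C
    C ↦ B  (constrained at step 0)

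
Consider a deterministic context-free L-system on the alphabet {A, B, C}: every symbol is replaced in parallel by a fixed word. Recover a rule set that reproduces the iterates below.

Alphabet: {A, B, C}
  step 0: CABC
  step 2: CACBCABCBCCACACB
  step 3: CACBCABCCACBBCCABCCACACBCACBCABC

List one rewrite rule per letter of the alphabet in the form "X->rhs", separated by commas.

A->CB, B->BC, C->CA

  step 2 ⇒ step 3: CACBCABCBCCACACB ⇒ CA·CB·CA·BC·CA·CB·BC·CA·BC·CA·CA·CB·CA·CB·CA·BC
    A ↦ CB
    B ↦ BC
    C ↦ CA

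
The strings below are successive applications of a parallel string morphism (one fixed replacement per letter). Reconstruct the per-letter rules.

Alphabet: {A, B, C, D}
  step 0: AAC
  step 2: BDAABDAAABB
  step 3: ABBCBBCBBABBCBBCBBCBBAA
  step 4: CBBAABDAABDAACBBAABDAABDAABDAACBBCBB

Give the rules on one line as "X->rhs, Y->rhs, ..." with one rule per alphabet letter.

A->CBB, B->A, C->BD, D->BB

  step 3 ⇒ step 4: ABBCBBCBBABBCBBCBBCBBAA ⇒ CBB·A·A·BD·A·A·BD·A·A·CBB·A·A·BD·A·A·BD·A·A·BD·A·A·CBB·CBB
    A ↦ CBB
    B ↦ A
    C ↦ BD
  step 2 ⇒ step 3: BDAABDAAABB ⇒ A·BB·CBB·CBB·A·BB·CBB·CBB·CBB·A·A
    D ↦ BB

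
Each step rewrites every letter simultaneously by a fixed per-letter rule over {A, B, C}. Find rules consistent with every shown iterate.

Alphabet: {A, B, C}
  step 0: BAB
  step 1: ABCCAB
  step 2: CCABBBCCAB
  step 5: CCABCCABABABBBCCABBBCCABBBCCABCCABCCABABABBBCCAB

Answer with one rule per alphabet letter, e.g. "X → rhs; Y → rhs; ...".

A->CC, B->AB, C->B

  step 1 ⇒ step 2: ABCCAB ⇒ CC·AB·B·B·CC·AB
    A ↦ CC
    B ↦ AB
    C ↦ B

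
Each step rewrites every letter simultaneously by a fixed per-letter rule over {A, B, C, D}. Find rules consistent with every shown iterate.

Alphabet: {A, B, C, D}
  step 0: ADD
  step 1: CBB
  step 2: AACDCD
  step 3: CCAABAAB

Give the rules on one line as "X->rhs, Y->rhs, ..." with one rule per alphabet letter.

  step 2 ⇒ step 3: AACDCD ⇒ C·C·AA·B·AA·B
    A ↦ C
    C ↦ AA
    D ↦ B
  step 1 ⇒ step 2: CBB ⇒ AA·CD·CD
    B ↦ CD

A->C, B->CD, C->AA, D->B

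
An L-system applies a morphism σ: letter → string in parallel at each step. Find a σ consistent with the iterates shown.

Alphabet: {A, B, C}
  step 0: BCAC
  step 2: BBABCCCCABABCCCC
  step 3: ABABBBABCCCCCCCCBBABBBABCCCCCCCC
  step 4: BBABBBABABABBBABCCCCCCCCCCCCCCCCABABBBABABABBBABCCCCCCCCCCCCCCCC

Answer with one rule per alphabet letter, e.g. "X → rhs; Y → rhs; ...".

  step 3 ⇒ step 4: ABABBBABCCCCCCCCBBABBBABCCCCCCCC ⇒ BB·AB·BB·AB·AB·AB·BB·AB·CC·CC·CC·CC·CC·CC·CC·CC·AB·AB·BB·AB·AB·AB·BB·AB·CC·CC·CC·CC·CC·CC·CC·CC
    A ↦ BB
    B ↦ AB
    C ↦ CC

A->BB, B->AB, C->CC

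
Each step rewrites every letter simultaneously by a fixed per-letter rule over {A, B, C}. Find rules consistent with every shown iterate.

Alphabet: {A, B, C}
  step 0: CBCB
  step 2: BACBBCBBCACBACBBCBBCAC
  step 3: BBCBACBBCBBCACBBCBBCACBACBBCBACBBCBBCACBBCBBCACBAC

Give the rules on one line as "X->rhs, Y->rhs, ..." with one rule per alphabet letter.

  step 2 ⇒ step 3: BACBBCBBCACBACBBCBBCAC ⇒ BBC·B·AC·BBC·BBC·AC·BBC·BBC·AC·B·AC·BBC·B·AC·BBC·BBC·AC·BBC·BBC·AC·B·AC
    A ↦ B
    B ↦ BBC
    C ↦ AC

A->B, B->BBC, C->AC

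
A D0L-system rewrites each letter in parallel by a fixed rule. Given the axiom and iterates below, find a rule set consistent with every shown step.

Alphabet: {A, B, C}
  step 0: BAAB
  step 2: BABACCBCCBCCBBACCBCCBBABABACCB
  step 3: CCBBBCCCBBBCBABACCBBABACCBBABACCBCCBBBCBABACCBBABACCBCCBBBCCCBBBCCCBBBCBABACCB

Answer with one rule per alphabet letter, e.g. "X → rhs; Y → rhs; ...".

  step 2 ⇒ step 3: BABACCBCCBCCBBACCBCCBBABABACCB ⇒ CCB·BBC·CCB·BBC·BA·BA·CCB·BA·BA·CCB·BA·BA·CCB·CCB·BBC·BA·BA·CCB·BA·BA·CCB·CCB·BBC·CCB·BBC·CCB·BBC·BA·BA·CCB
    A ↦ BBC
    B ↦ CCB
    C ↦ BA

A->BBC, B->CCB, C->BA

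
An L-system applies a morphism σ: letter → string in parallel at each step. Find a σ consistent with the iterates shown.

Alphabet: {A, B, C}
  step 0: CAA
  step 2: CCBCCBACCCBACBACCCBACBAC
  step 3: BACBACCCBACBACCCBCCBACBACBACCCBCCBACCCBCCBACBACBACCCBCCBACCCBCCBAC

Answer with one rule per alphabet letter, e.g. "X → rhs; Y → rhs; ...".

  step 2 ⇒ step 3: CCBCCBACCCBACBACCCBACBAC ⇒ BAC·BAC·CC·BAC·BAC·CC·BCC·BAC·BAC·BAC·CC·BCC·BAC·CC·BCC·BAC·BAC·BAC·CC·BCC·BAC·CC·BCC·BAC
    A ↦ BCC
    B ↦ CC
    C ↦ BAC

A->BCC, B->CC, C->BAC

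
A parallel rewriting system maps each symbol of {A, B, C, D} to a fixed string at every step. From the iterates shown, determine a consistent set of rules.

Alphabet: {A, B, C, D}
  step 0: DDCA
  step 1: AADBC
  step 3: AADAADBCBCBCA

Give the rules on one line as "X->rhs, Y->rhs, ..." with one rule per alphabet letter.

A->BC, B->AA, C->D, D->A

  step 0 ⇒ step 1: DDCA ⇒ A·A·D·BC
    A ↦ BC
    C ↦ D
    D ↦ A
    B ↦ AA  (constrained at step 1)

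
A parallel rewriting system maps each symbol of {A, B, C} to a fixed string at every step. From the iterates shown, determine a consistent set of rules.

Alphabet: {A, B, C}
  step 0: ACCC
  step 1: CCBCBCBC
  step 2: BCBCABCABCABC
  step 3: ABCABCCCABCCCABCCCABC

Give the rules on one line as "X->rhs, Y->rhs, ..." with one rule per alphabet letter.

  step 2 ⇒ step 3: BCBCABCABCABC ⇒ A·BC·A·BC·CC·A·BC·CC·A·BC·CC·A·BC
    A ↦ CC
    B ↦ A
    C ↦ BC

A->CC, B->A, C->BC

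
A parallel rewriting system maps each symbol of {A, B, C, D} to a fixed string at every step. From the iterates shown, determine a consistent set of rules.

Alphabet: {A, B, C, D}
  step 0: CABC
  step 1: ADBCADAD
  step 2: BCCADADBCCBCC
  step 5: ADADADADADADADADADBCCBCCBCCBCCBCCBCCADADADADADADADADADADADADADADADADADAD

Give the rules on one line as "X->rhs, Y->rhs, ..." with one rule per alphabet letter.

  step 1 ⇒ step 2: ADBCADAD ⇒ BC·C·AD·AD·BC·C·BC·C
    A ↦ BC
    B ↦ AD
    C ↦ AD
    D ↦ C

A->BC, B->AD, C->AD, D->C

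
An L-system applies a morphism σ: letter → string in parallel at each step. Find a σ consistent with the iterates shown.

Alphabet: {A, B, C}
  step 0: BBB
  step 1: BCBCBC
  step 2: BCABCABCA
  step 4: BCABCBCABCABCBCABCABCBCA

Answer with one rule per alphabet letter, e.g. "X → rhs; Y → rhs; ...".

A->BC, B->BC, C->A

  step 1 ⇒ step 2: BCBCBC ⇒ BC·A·BC·A·BC·A
    B ↦ BC
    C ↦ A
    A ↦ BC  (constrained at step 2)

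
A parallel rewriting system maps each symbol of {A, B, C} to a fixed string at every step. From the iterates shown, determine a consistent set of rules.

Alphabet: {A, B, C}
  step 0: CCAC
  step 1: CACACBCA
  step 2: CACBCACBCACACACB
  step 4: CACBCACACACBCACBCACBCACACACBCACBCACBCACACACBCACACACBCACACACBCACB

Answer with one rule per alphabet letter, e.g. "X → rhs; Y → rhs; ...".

A->CB, B->CA, C->CA

  step 1 ⇒ step 2: CACACBCA ⇒ CA·CB·CA·CB·CA·CA·CA·CB
    A ↦ CB
    B ↦ CA
    C ↦ CA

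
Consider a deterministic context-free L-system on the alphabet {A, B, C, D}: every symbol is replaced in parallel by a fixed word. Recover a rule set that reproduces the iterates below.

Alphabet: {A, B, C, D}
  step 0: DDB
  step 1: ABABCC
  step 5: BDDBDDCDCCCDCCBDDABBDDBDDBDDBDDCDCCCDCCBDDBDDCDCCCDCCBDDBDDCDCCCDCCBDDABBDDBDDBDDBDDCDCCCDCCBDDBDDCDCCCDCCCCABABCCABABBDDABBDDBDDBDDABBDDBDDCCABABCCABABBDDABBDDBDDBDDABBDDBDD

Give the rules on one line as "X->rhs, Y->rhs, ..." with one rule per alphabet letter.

A->CD, B->CC, C->BDD, D->AB

  step 0 ⇒ step 1: DDB ⇒ AB·AB·CC
    B ↦ CC
    D ↦ AB
    A ↦ CD  (constrained at step 1)
    C ↦ BDD  (constrained at step 1)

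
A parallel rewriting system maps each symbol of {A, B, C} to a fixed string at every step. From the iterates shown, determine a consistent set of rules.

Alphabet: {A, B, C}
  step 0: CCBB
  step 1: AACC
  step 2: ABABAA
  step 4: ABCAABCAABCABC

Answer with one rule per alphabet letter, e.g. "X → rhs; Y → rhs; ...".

A->AB, B->C, C->A

  step 1 ⇒ step 2: AACC ⇒ AB·AB·A·A
    A ↦ AB
    C ↦ A
  step 0 ⇒ step 1: CCBB ⇒ A·A·C·C
    B ↦ C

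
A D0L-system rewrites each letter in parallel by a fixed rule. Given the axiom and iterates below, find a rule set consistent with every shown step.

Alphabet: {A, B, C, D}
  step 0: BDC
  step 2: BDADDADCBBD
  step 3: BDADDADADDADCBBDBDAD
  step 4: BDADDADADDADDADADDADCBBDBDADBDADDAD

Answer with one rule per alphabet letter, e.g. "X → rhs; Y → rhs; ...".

A->D, B->BD, C->CB, D->AD

  step 3 ⇒ step 4: BDADDADADDADCBBDBDAD ⇒ BD·AD·D·AD·AD·D·AD·D·AD·AD·D·AD·CB·BD·BD·AD·BD·AD·D·AD
    A ↦ D
    B ↦ BD
    C ↦ CB
    D ↦ AD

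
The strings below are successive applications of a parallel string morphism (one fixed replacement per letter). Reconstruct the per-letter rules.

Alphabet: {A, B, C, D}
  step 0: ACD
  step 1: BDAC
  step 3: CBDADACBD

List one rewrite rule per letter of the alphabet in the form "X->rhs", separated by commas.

  step 0 ⇒ step 1: ACD ⇒ BD·A·C
    A ↦ BD
    C ↦ A
    D ↦ C
    B ↦ DA  (constrained at step 1)

A->BD, B->DA, C->A, D->C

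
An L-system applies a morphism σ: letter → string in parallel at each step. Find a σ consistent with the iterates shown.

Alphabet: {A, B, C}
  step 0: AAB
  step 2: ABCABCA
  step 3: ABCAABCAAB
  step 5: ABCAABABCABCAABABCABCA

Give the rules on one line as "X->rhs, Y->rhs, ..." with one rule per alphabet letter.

  step 2 ⇒ step 3: ABCABCA ⇒ AB·C·A·AB·C·A·AB
    A ↦ AB
    B ↦ C
    C ↦ A

A->AB, B->C, C->A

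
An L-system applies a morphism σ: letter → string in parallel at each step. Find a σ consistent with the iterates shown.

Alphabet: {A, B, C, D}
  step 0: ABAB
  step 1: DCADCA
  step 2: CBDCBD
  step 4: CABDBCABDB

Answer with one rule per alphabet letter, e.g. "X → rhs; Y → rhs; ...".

A->D, B->CA, C->B, D->C

  step 1 ⇒ step 2: DCADCA ⇒ C·B·D·C·B·D
    A ↦ D
    C ↦ B
    D ↦ C
  step 0 ⇒ step 1: ABAB ⇒ D·CA·D·CA
    B ↦ CA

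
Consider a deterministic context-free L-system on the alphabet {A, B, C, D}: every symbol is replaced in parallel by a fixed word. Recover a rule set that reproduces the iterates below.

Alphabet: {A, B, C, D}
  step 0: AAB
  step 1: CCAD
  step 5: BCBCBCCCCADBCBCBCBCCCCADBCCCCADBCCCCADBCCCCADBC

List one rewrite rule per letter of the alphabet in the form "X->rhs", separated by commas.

  step 0 ⇒ step 1: AAB ⇒ C·C·AD
    A ↦ C
    B ↦ AD
    C ↦ BC  (constrained at step 1)
    D ↦ CC  (constrained at step 1)

A->C, B->AD, C->BC, D->CC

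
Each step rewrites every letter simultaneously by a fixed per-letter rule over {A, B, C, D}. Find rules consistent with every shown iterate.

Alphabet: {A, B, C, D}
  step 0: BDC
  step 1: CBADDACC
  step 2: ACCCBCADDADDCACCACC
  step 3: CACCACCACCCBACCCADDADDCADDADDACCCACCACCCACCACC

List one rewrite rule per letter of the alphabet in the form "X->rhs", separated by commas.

  step 2 ⇒ step 3: ACCCBCADDADDCACCACC ⇒ C·ACC·ACC·ACC·CB·ACC·C·ADD·ADD·C·ADD·ADD·ACC·C·ACC·ACC·C·ACC·ACC
    A ↦ C
    B ↦ CB
    C ↦ ACC
    D ↦ ADD

A->C, B->CB, C->ACC, D->ADD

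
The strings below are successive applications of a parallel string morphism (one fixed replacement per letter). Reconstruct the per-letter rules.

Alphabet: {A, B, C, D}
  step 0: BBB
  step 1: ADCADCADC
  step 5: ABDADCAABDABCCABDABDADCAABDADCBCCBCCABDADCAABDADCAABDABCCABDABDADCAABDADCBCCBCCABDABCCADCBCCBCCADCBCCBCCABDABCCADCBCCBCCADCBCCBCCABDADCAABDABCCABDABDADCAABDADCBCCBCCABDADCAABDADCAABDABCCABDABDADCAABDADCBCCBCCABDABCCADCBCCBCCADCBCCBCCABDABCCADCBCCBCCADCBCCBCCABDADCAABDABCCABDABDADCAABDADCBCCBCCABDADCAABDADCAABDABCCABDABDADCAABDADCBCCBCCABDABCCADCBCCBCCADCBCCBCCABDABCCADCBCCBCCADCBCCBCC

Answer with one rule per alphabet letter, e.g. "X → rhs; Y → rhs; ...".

A->ABD, B->ADC, C->BCC, D->A

  step 0 ⇒ step 1: BBB ⇒ ADC·ADC·ADC
    B ↦ ADC
    A ↦ ABD  (constrained at step 1)
    C ↦ BCC  (constrained at step 1)
    D ↦ A  (constrained at step 1)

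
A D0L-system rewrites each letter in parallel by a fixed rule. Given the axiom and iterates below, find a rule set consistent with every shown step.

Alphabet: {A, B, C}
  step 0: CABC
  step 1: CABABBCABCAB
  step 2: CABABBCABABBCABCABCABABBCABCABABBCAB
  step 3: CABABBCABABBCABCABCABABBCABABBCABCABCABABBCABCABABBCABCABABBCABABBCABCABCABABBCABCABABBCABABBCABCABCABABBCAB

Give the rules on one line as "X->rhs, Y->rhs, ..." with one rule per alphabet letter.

A->ABB, B->CAB, C->CAB

  step 2 ⇒ step 3: CABABBCABABBCABCABCABABBCABCABABBCAB ⇒ CAB·ABB·CAB·ABB·CAB·CAB·CAB·ABB·CAB·ABB·CAB·CAB·CAB·ABB·CAB·CAB·ABB·CAB·CAB·ABB·CAB·ABB·CAB·CAB·CAB·ABB·CAB·CAB·ABB·CAB·ABB·CAB·CAB·CAB·ABB·CAB
    A ↦ ABB
    B ↦ CAB
    C ↦ CAB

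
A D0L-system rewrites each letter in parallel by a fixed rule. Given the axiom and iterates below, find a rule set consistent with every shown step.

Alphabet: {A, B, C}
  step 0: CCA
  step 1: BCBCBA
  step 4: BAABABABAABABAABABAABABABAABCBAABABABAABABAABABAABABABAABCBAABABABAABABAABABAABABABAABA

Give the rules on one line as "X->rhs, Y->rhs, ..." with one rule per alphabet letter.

A->BA, B->BAA, C->BC

  step 0 ⇒ step 1: CCA ⇒ BC·BC·BA
    A ↦ BA
    C ↦ BC
    B ↦ BAA  (constrained at step 1)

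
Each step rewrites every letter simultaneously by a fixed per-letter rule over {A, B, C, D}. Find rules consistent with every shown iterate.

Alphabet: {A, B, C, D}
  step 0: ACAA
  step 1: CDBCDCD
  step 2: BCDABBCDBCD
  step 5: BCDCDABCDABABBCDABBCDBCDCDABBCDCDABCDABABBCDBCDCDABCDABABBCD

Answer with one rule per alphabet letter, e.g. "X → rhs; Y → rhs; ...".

  step 1 ⇒ step 2: CDBCDCD ⇒ B·CD·AB·B·CD·B·CD
    B ↦ AB
    C ↦ B
    D ↦ CD
  step 0 ⇒ step 1: ACAA ⇒ CD·B·CD·CD
    A ↦ CD

A->CD, B->AB, C->B, D->CD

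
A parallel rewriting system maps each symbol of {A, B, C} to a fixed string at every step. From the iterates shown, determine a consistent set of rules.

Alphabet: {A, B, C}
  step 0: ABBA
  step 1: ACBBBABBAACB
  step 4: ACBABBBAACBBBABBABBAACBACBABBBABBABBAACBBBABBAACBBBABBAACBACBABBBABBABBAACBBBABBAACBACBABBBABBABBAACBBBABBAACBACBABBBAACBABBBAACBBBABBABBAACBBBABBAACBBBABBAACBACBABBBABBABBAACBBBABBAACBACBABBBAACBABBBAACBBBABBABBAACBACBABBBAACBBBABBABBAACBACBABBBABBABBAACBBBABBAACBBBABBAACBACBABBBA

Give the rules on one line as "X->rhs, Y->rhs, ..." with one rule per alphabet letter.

A->ACB, B->BBA, C->AB

  step 0 ⇒ step 1: ABBA ⇒ ACB·BBA·BBA·ACB
    A ↦ ACB
    B ↦ BBA
    C ↦ AB  (constrained at step 1)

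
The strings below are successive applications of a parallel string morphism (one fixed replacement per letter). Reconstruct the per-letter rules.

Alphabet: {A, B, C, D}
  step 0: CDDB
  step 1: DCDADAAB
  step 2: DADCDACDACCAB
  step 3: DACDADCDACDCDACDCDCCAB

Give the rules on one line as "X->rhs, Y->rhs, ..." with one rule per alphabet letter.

  step 2 ⇒ step 3: DADCDACDACCAB ⇒ DA·C·DA·DC·DA·C·DC·DA·C·DC·DC·C·AB
    A ↦ C
    B ↦ AB
    C ↦ DC
    D ↦ DA

A->C, B->AB, C->DC, D->DA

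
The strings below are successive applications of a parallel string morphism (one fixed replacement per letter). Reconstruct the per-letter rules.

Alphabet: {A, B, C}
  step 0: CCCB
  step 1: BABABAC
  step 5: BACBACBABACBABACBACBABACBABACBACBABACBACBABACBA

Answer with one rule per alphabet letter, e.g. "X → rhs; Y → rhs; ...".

A->BA, B->C, C->BA

  step 0 ⇒ step 1: CCCB ⇒ BA·BA·BA·C
    B ↦ C
    C ↦ BA
    A ↦ BA  (constrained at step 1)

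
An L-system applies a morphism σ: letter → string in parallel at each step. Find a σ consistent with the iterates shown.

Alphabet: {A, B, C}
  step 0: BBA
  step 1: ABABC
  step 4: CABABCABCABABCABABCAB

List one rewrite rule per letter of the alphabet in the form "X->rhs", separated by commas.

  step 0 ⇒ step 1: BBA ⇒ AB·AB·C
    A ↦ C
    B ↦ AB
    C ↦ AB  (constrained at step 1)

A->C, B->AB, C->AB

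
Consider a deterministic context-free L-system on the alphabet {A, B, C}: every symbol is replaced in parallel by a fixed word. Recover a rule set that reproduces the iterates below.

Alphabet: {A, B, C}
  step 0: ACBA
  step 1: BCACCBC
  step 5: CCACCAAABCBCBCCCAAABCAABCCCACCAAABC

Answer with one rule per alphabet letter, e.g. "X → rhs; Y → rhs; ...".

A->BC, B->CC, C->A

  step 0 ⇒ step 1: ACBA ⇒ BC·A·CC·BC
    A ↦ BC
    B ↦ CC
    C ↦ A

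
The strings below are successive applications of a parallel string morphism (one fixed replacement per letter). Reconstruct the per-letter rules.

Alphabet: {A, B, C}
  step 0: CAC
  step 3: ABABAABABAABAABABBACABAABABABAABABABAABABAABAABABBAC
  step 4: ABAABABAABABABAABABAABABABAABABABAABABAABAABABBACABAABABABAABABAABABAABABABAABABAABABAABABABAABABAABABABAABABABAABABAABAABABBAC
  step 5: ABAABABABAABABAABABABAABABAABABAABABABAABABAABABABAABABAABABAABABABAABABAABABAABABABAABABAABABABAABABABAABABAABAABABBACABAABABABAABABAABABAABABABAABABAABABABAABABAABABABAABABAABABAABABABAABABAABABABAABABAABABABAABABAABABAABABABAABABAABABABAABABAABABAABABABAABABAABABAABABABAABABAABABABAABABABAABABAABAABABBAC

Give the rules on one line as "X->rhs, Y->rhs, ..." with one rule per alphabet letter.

A->AB, B->AAB, C->BAC

  step 4 ⇒ step 5: ABAABABAABABABAABABAABABABAABABABAABABAABAABABBACABAABABABAABABAABABAABABABAABABAABABAABABABAABABAABABABAABABABAABABAABAABABBAC ⇒ AB·AAB·AB·AB·AAB·AB·AAB·AB·AB·AAB·AB·AAB·AB·AAB·AB·AB·AAB·AB·AAB·AB·AB·AAB·AB·AAB·AB·AAB·AB·AB·AAB·AB·AAB·AB·AAB·AB·AB·AAB·AB·AAB·AB·AB·AAB·AB·AB·AAB·AB·AAB·AAB·AB·BAC·AB·AAB·AB·AB·AAB·AB·AAB·AB·AAB·AB·AB·AAB·AB·AAB·AB·AB·AAB·AB·AAB·AB·AB·AAB·AB·AAB·AB·AAB·AB·AB·AAB·AB·AAB·AB·AB·AAB·AB·AAB·AB·AB·AAB·AB·AAB·AB·AAB·AB·AB·AAB·AB·AAB·AB·AB·AAB·AB·AAB·AB·AAB·AB·AB·AAB·AB·AAB·AB·AAB·AB·AB·AAB·AB·AAB·AB·AB·AAB·AB·AB·AAB·AB·AAB·AAB·AB·BAC
    A ↦ AB
    B ↦ AAB
    C ↦ BAC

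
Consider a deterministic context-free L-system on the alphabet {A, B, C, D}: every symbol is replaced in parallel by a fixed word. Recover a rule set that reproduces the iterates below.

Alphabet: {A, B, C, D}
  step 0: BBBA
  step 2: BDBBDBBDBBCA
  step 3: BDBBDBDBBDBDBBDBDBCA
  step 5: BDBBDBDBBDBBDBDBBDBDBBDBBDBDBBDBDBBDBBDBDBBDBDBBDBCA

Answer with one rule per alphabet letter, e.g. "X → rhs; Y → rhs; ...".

  step 2 ⇒ step 3: BDBBDBBDBBCA ⇒ BD·B·BD·BD·B·BD·BD·B·BD·BD·B·CA
    A ↦ CA
    B ↦ BD
    C ↦ B
    D ↦ B

A->CA, B->BD, C->B, D->B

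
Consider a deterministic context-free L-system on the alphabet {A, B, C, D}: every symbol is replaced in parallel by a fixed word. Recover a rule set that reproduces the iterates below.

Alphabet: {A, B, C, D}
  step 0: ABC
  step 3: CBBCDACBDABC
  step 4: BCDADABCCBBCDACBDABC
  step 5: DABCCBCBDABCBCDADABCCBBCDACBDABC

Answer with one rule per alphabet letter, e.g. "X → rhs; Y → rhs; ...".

  step 4 ⇒ step 5: BCDADABCCBBCDACBDABC ⇒ DA·BC·C·B·C·B·DA·BC·BC·DA·DA·BC·C·B·BC·DA·C·B·DA·BC
    A ↦ B
    B ↦ DA
    C ↦ BC
    D ↦ C

A->B, B->DA, C->BC, D->C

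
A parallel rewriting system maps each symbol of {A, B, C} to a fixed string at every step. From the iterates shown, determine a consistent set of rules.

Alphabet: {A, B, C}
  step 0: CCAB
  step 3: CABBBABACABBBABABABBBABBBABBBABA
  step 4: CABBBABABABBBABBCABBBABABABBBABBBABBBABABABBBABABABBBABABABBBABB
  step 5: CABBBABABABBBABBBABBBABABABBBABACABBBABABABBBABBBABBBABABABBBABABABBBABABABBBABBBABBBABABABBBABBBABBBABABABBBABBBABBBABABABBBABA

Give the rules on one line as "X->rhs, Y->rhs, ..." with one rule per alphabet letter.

  step 4 ⇒ step 5: CABBBABABABBBABBCABBBABABABBBABBBABBBABABABBBABABABBBABABABBBABB ⇒ CA·BB·BA·BA·BA·BB·BA·BB·BA·BB·BA·BA·BA·BB·BA·BA·CA·BB·BA·BA·BA·BB·BA·BB·BA·BB·BA·BA·BA·BB·BA·BA·BA·BB·BA·BA·BA·BB·BA·BB·BA·BB·BA·BA·BA·BB·BA·BB·BA·BB·BA·BA·BA·BB·BA·BB·BA·BB·BA·BA·BA·BB·BA·BA
    A ↦ BB
    B ↦ BA
    C ↦ CA

A->BB, B->BA, C->CA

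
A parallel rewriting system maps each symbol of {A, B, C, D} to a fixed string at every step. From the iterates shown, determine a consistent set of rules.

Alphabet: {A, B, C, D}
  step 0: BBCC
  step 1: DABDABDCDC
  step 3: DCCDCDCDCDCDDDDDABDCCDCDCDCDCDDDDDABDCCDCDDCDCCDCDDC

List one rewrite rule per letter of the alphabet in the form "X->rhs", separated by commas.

  step 0 ⇒ step 1: BBCC ⇒ DAB·DAB·DC·DC
    B ↦ DAB
    C ↦ DC
    A ↦ DDD  (constrained at step 1)
    D ↦ CD  (constrained at step 1)

A->DDD, B->DAB, C->DC, D->CD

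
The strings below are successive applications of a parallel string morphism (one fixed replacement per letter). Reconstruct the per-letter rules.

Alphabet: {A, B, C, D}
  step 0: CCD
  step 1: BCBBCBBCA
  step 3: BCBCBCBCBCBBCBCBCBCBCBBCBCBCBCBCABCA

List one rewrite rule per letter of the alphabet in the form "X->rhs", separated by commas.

  step 0 ⇒ step 1: CCD ⇒ BCB·BCB·BCA
    C ↦ BCB
    D ↦ BCA
    A ↦ DD  (constrained at step 1)
    B ↦ C  (constrained at step 1)

A->DD, B->C, C->BCB, D->BCA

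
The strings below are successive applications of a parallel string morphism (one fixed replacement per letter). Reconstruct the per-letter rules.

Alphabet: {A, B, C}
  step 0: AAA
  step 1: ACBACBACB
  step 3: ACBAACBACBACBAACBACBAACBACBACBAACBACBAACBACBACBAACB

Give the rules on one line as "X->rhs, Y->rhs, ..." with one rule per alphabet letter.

  step 0 ⇒ step 1: AAA ⇒ ACB·ACB·ACB
    A ↦ ACB
    B ↦ ACB  (constrained at step 1)
    C ↦ A  (constrained at step 1)

A->ACB, B->ACB, C->A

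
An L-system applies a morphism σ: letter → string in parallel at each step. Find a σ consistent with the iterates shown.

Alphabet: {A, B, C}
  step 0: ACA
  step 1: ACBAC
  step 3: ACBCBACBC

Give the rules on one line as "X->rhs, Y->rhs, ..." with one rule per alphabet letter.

A->AC, B->C, C->B

  step 0 ⇒ step 1: ACA ⇒ AC·B·AC
    A ↦ AC
    C ↦ B
    B ↦ C  (constrained at step 1)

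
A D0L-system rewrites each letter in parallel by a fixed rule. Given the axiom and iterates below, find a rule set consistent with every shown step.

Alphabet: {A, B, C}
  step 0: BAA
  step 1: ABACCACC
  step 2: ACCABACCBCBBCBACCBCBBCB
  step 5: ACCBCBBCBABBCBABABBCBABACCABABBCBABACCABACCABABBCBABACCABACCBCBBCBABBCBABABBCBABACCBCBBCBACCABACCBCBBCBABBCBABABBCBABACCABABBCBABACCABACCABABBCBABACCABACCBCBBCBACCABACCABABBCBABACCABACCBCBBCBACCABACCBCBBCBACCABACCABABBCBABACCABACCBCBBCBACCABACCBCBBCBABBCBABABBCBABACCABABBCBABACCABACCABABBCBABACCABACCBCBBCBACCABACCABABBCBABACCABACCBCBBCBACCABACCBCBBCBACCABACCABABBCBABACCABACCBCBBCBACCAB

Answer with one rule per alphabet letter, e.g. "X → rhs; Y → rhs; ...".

A->ACC, B->AB, C->BCB

  step 1 ⇒ step 2: ABACCACC ⇒ ACC·AB·ACC·BCB·BCB·ACC·BCB·BCB
    A ↦ ACC
    B ↦ AB
    C ↦ BCB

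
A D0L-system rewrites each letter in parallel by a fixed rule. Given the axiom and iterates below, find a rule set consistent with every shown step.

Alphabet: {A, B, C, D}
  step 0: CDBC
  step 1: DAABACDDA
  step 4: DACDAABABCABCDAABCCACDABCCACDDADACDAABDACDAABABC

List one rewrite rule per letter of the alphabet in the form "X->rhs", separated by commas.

  step 0 ⇒ step 1: CDBC ⇒ DA·AB·ACD·DA
    B ↦ ACD
    C ↦ DA
    D ↦ AB
    A ↦ C  (constrained at step 1)

A->C, B->ACD, C->DA, D->AB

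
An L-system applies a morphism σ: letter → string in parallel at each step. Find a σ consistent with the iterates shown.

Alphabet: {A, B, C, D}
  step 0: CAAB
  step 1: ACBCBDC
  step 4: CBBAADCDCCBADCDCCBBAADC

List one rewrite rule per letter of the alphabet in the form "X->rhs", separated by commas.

  step 0 ⇒ step 1: CAAB ⇒ A·CB·CB·DC
    A ↦ CB
    B ↦ DC
    C ↦ A
    D ↦ B  (constrained at step 1)

A->CB, B->DC, C->A, D->B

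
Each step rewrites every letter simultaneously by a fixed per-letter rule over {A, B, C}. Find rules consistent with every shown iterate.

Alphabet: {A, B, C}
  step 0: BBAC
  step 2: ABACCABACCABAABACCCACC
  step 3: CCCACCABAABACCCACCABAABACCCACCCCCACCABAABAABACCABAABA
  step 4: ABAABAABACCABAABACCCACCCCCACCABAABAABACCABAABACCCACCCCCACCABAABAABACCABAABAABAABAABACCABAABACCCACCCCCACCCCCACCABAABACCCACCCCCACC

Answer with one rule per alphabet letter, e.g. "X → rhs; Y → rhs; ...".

A->CC, B->CA, C->ABA

  step 3 ⇒ step 4: CCCACCABAABACCCACCABAABACCCACCCCCACCABAABAABACCABAABA ⇒ ABA·ABA·ABA·CC·ABA·ABA·CC·CA·CC·CC·CA·CC·ABA·ABA·ABA·CC·ABA·ABA·CC·CA·CC·CC·CA·CC·ABA·ABA·ABA·CC·ABA·ABA·ABA·ABA·ABA·CC·ABA·ABA·CC·CA·CC·CC·CA·CC·CC·CA·CC·ABA·ABA·CC·CA·CC·CC·CA·CC
    A ↦ CC
    B ↦ CA
    C ↦ ABA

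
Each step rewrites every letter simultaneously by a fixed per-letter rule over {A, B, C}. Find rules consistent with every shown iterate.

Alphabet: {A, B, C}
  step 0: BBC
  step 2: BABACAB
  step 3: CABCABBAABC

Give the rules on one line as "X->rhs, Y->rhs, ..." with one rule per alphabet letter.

  step 2 ⇒ step 3: BABACAB ⇒ C·AB·C·AB·BA·AB·C
    A ↦ AB
    B ↦ C
    C ↦ BA

A->AB, B->C, C->BA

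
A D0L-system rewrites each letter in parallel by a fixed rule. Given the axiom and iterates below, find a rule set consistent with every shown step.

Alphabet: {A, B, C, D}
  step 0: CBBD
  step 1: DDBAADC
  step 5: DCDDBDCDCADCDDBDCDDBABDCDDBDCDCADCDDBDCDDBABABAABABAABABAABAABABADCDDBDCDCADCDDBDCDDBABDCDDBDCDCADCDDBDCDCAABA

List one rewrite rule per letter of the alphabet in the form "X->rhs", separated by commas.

  step 0 ⇒ step 1: CBBD ⇒ DDB·A·A·DC
    B ↦ A
    C ↦ DDB
    D ↦ DC
    A ↦ AB  (constrained at step 1)

A->AB, B->A, C->DDB, D->DC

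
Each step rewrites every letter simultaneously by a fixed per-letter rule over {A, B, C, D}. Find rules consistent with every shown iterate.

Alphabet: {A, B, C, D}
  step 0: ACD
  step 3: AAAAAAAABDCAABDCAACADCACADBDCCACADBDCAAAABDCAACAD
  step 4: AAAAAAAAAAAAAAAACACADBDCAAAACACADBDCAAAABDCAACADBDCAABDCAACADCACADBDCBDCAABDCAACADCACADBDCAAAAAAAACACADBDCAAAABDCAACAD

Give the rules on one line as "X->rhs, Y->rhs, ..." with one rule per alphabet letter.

A->AA, B->CA, C->BDC, D->CAD

  step 3 ⇒ step 4: AAAAAAAABDCAABDCAACADCACADBDCCACADBDCAAAABDCAACAD ⇒ AA·AA·AA·AA·AA·AA·AA·AA·CA·CAD·BDC·AA·AA·CA·CAD·BDC·AA·AA·BDC·AA·CAD·BDC·AA·BDC·AA·CAD·CA·CAD·BDC·BDC·AA·BDC·AA·CAD·CA·CAD·BDC·AA·AA·AA·AA·CA·CAD·BDC·AA·AA·BDC·AA·CAD
    A ↦ AA
    B ↦ CA
    C ↦ BDC
    D ↦ CAD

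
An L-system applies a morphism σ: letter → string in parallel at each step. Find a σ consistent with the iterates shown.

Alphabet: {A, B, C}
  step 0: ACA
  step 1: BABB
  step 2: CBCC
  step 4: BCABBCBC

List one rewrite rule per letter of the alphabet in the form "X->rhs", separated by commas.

A->B, B->C, C->AB

  step 1 ⇒ step 2: BABB ⇒ C·B·C·C
    A ↦ B
    B ↦ C
  step 0 ⇒ step 1: ACA ⇒ B·AB·B
    C ↦ AB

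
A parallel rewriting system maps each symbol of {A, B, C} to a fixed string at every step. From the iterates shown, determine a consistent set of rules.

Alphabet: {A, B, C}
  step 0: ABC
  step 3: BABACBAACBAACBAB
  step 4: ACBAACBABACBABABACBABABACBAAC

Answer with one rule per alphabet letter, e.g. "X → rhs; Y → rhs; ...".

  step 3 ⇒ step 4: BABACBAACBAACBAB ⇒ AC·BA·AC·BA·B·AC·BA·BA·B·AC·BA·BA·B·AC·BA·AC
    A ↦ BA
    B ↦ AC
    C ↦ B

A->BA, B->AC, C->B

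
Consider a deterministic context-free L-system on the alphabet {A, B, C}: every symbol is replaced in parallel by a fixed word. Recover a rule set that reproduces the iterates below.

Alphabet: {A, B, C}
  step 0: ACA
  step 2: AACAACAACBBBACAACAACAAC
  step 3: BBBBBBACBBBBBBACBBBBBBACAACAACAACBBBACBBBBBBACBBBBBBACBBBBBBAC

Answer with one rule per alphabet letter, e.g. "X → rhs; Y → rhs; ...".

A->BBB, B->AAC, C->AC

  step 2 ⇒ step 3: AACAACAACBBBACAACAACAAC ⇒ BBB·BBB·AC·BBB·BBB·AC·BBB·BBB·AC·AAC·AAC·AAC·BBB·AC·BBB·BBB·AC·BBB·BBB·AC·BBB·BBB·AC
    A ↦ BBB
    B ↦ AAC
    C ↦ AC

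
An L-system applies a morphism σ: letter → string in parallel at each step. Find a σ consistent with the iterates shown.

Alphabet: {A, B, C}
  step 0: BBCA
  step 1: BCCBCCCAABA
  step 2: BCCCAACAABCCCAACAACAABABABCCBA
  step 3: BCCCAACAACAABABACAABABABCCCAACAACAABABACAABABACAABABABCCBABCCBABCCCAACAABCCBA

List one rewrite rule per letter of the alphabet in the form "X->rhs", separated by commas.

A->BA, B->BCC, C->CAA

  step 2 ⇒ step 3: BCCCAACAABCCCAACAACAABABABCCBA ⇒ BCC·CAA·CAA·CAA·BA·BA·CAA·BA·BA·BCC·CAA·CAA·CAA·BA·BA·CAA·BA·BA·CAA·BA·BA·BCC·BA·BCC·BA·BCC·CAA·CAA·BCC·BA
    A ↦ BA
    B ↦ BCC
    C ↦ CAA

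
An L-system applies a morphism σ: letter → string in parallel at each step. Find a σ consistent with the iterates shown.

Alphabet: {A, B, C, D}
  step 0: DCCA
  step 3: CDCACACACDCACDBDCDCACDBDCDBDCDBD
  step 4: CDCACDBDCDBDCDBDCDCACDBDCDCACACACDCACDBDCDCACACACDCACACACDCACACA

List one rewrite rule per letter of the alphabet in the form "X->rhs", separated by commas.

  step 3 ⇒ step 4: CDCACACACDCACDBDCDCACDBDCDBDCDBD ⇒ CD·CA·CD·BD·CD·BD·CD·BD·CD·CA·CD·BD·CD·CA·CA·CA·CD·CA·CD·BD·CD·CA·CA·CA·CD·CA·CA·CA·CD·CA·CA·CA
    A ↦ BD
    B ↦ CA
    C ↦ CD
    D ↦ CA

A->BD, B->CA, C->CD, D->CA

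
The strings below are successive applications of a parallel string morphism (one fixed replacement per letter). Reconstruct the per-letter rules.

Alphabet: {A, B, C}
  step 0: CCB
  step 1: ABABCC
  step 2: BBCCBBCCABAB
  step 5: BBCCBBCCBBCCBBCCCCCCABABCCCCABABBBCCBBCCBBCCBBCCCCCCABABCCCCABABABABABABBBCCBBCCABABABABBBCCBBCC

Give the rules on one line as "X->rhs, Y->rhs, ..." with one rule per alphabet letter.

  step 1 ⇒ step 2: ABABCC ⇒ BB·CC·BB·CC·AB·AB
    A ↦ BB
    B ↦ CC
    C ↦ AB

A->BB, B->CC, C->AB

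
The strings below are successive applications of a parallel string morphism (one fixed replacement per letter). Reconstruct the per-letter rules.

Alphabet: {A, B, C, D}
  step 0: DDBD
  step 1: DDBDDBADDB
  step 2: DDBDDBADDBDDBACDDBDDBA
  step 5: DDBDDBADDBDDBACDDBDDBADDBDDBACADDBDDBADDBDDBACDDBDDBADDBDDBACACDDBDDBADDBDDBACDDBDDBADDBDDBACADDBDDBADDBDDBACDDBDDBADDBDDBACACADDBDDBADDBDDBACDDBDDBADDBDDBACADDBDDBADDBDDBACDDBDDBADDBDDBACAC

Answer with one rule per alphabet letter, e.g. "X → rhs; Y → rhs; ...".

A->C, B->A, C->A, D->DDB

  step 1 ⇒ step 2: DDBDDBADDB ⇒ DDB·DDB·A·DDB·DDB·A·C·DDB·DDB·A
    A ↦ C
    B ↦ A
    D ↦ DDB
    C ↦ A  (constrained at step 2)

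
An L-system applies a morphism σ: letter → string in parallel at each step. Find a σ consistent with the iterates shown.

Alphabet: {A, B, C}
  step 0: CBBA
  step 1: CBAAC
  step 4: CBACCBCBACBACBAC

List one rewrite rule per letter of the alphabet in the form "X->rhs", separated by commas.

A->C, B->A, C->CB

  step 0 ⇒ step 1: CBBA ⇒ CB·A·A·C
    A ↦ C
    B ↦ A
    C ↦ CB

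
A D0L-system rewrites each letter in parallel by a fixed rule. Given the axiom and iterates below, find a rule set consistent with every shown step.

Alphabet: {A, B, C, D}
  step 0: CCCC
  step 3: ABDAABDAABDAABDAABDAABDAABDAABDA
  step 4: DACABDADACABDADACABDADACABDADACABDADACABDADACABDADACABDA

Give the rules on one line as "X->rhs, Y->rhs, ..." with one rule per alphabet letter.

A->DA, B->C, C->AA, D->AB

  step 3 ⇒ step 4: ABDAABDAABDAABDAABDAABDAABDAABDA ⇒ DA·C·AB·DA·DA·C·AB·DA·DA·C·AB·DA·DA·C·AB·DA·DA·C·AB·DA·DA·C·AB·DA·DA·C·AB·DA·DA·C·AB·DA
    A ↦ DA
    B ↦ C
    D ↦ AB
    C ↦ AA  (constrained at step 0)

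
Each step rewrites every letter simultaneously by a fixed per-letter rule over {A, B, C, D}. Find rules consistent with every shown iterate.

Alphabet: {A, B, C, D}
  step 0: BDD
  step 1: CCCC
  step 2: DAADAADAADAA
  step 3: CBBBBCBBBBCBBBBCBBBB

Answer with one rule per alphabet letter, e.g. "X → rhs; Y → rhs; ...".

A->BB, B->CC, C->DAA, D->C

  step 2 ⇒ step 3: DAADAADAADAA ⇒ C·BB·BB·C·BB·BB·C·BB·BB·C·BB·BB
    A ↦ BB
    D ↦ C
  step 0 ⇒ step 1: BDD ⇒ CC·C·C
    B ↦ CC
  step 1 ⇒ step 2: CCCC ⇒ DAA·DAA·DAA·DAA
    C ↦ DAA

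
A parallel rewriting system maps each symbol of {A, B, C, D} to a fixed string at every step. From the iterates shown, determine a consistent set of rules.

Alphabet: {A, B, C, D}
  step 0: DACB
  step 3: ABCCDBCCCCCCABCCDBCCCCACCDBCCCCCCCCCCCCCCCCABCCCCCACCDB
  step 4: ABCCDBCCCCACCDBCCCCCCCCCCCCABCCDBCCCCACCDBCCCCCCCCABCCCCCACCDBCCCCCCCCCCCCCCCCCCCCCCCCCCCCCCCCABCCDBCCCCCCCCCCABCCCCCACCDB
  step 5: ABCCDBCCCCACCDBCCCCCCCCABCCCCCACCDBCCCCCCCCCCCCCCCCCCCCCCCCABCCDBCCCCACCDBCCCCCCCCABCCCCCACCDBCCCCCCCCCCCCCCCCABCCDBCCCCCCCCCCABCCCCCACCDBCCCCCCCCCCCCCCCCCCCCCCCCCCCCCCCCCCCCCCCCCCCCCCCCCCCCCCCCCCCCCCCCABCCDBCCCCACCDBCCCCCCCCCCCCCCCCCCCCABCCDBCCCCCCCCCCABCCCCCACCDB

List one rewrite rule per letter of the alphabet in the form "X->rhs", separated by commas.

  step 4 ⇒ step 5: ABCCDBCCCCACCDBCCCCCCCCCCCCABCCDBCCCCACCDBCCCCCCCCABCCCCCACCDBCCCCCCCCCCCCCCCCCCCCCCCCCCCCCCCCABCCDBCCCCCCCCCCABCCCCCACCDB ⇒ ABC·CDB·CC·CC·AC·CDB·CC·CC·CC·CC·ABC·CC·CC·AC·CDB·CC·CC·CC·CC·CC·CC·CC·CC·CC·CC·CC·CC·ABC·CDB·CC·CC·AC·CDB·CC·CC·CC·CC·ABC·CC·CC·AC·CDB·CC·CC·CC·CC·CC·CC·CC·CC·ABC·CDB·CC·CC·CC·CC·CC·ABC·CC·CC·AC·CDB·CC·CC·CC·CC·CC·CC·CC·CC·CC·CC·CC·CC·CC·CC·CC·CC·CC·CC·CC·CC·CC·CC·CC·CC·CC·CC·CC·CC·CC·CC·CC·CC·ABC·CDB·CC·CC·AC·CDB·CC·CC·CC·CC·CC·CC·CC·CC·CC·CC·ABC·CDB·CC·CC·CC·CC·CC·ABC·CC·CC·AC·CDB
    A ↦ ABC
    B ↦ CDB
    C ↦ CC
    D ↦ AC

A->ABC, B->CDB, C->CC, D->AC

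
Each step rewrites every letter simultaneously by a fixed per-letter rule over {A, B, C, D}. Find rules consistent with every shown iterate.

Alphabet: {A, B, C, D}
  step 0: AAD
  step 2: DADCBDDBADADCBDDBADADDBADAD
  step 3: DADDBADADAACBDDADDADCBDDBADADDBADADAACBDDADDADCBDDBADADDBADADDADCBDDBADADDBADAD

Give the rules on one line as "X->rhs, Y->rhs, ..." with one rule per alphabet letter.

A->DBA, B->CBD, C->AA, D->DAD

  step 2 ⇒ step 3: DADCBDDBADADCBDDBADADDBADAD ⇒ DAD·DBA·DAD·AA·CBD·DAD·DAD·CBD·DBA·DAD·DBA·DAD·AA·CBD·DAD·DAD·CBD·DBA·DAD·DBA·DAD·DAD·CBD·DBA·DAD·DBA·DAD
    A ↦ DBA
    B ↦ CBD
    C ↦ AA
    D ↦ DAD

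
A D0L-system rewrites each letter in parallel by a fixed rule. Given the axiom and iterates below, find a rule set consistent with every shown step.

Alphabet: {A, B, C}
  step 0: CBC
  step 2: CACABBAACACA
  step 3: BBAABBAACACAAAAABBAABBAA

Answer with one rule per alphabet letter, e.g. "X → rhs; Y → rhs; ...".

  step 2 ⇒ step 3: CACABBAACACA ⇒ BB·AA·BB·AA·CA·CA·AA·AA·BB·AA·BB·AA
    A ↦ AA
    B ↦ CA
    C ↦ BB

A->AA, B->CA, C->BB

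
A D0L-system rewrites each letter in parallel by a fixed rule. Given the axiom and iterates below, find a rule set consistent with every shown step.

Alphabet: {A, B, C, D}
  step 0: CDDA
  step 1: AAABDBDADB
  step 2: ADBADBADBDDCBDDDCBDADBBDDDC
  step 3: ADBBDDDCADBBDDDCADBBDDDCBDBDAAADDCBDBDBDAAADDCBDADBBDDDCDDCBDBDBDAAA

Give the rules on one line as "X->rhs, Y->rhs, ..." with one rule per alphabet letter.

A->ADB, B->DDC, C->AAA, D->BD

  step 2 ⇒ step 3: ADBADBADBDDCBDDDCBDADBBDDDC ⇒ ADB·BD·DDC·ADB·BD·DDC·ADB·BD·DDC·BD·BD·AAA·DDC·BD·BD·BD·AAA·DDC·BD·ADB·BD·DDC·DDC·BD·BD·BD·AAA
    A ↦ ADB
    B ↦ DDC
    C ↦ AAA
    D ↦ BD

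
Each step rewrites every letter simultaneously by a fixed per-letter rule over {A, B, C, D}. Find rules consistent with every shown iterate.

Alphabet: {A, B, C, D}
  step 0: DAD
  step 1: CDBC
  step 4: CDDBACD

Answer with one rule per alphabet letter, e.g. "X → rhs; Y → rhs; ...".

A->DB, B->D, C->A, D->C

  step 0 ⇒ step 1: DAD ⇒ C·DB·C
    A ↦ DB
    D ↦ C
    B ↦ D  (constrained at step 1)
    C ↦ A  (constrained at step 1)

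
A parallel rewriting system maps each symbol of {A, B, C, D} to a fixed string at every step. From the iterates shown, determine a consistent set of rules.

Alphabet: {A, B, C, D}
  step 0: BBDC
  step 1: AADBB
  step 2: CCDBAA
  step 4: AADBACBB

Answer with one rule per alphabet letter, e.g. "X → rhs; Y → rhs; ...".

  step 1 ⇒ step 2: AADBB ⇒ C·C·DB·A·A
    A ↦ C
    B ↦ A
    D ↦ DB
  step 0 ⇒ step 1: BBDC ⇒ A·A·DB·B
    C ↦ B

A->C, B->A, C->B, D->DB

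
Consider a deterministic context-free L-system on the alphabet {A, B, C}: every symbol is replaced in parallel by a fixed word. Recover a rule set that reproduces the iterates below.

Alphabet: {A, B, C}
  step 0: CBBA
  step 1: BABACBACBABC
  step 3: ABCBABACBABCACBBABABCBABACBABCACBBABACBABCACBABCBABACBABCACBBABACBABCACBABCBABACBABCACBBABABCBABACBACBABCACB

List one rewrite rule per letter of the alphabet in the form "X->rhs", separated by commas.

A->ABC, B->ACB, C->BAB

  step 0 ⇒ step 1: CBBA ⇒ BAB·ACB·ACB·ABC
    A ↦ ABC
    B ↦ ACB
    C ↦ BAB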